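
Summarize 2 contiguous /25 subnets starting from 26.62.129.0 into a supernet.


Original prefix: /25
Number of subnets: 2 = 2^1
New prefix = 25 - 1 = 24
Supernet: 26.62.129.0/24


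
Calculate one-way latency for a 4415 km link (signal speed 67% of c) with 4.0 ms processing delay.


Speed = 0.67 * 3e5 km/s = 201000 km/s
Propagation delay = 4415 / 201000 = 0.022 s = 21.9652 ms
Processing delay = 4.0 ms
Total one-way latency = 25.9652 ms


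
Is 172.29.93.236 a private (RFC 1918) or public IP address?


RFC 1918 private ranges:
  10.0.0.0/8 (10.0.0.0 - 10.255.255.255)
  172.16.0.0/12 (172.16.0.0 - 172.31.255.255)
  192.168.0.0/16 (192.168.0.0 - 192.168.255.255)
Private (in 172.16.0.0/12)


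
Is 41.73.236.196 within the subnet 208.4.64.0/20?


Subnet network: 208.4.64.0
Test IP AND mask: 41.73.224.0
No, 41.73.236.196 is not in 208.4.64.0/20


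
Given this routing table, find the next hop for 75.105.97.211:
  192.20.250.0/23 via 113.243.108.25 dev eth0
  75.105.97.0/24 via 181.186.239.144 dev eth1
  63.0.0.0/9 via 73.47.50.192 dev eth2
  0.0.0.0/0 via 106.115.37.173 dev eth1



Longest prefix match for 75.105.97.211:
  /23 192.20.250.0: no
  /24 75.105.97.0: MATCH
  /9 63.0.0.0: no
  /0 0.0.0.0: MATCH
Selected: next-hop 181.186.239.144 via eth1 (matched /24)


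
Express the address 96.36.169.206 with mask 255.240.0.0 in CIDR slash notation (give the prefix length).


Binary: 11111111.11110000.00000000.00000000
Count leading 1s
Prefix: /12


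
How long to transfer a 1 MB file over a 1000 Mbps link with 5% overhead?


Effective throughput = 1000 * (1 - 5/100) = 950 Mbps
File size in Mb = 1 * 8 = 8 Mb
Time = 8 / 950
Time = 0.0084 seconds


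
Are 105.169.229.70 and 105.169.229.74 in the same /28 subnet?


Mask: 255.255.255.240
105.169.229.70 AND mask = 105.169.229.64
105.169.229.74 AND mask = 105.169.229.64
Yes, same subnet (105.169.229.64)


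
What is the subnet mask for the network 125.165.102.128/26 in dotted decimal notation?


/26 means 26 network bits, 6 host bits
Binary: 11111111111111111111111111000000
Mask: 255.255.255.192


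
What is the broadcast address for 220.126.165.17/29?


Network: 220.126.165.16/29
Host bits = 3
Set all host bits to 1:
Broadcast: 220.126.165.23


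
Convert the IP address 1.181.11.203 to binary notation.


1 = 00000001
181 = 10110101
11 = 00001011
203 = 11001011
Binary: 00000001.10110101.00001011.11001011


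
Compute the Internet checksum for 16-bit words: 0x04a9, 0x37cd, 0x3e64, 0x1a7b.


Sum all words (with carry folding):
+ 0x04a9 = 0x04a9
+ 0x37cd = 0x3c76
+ 0x3e64 = 0x7ada
+ 0x1a7b = 0x9555
One's complement: ~0x9555
Checksum = 0x6aaa


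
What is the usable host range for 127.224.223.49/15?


Network: 127.224.0.0
Broadcast: 127.225.255.255
First usable = network + 1
Last usable = broadcast - 1
Range: 127.224.0.1 to 127.225.255.254


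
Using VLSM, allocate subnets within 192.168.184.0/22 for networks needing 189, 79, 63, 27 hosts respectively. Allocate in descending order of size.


189 hosts -> /24 (254 usable): 192.168.184.0/24
79 hosts -> /25 (126 usable): 192.168.185.0/25
63 hosts -> /25 (126 usable): 192.168.185.128/25
27 hosts -> /27 (30 usable): 192.168.186.0/27
Allocation: 192.168.184.0/24 (189 hosts, 254 usable); 192.168.185.0/25 (79 hosts, 126 usable); 192.168.185.128/25 (63 hosts, 126 usable); 192.168.186.0/27 (27 hosts, 30 usable)


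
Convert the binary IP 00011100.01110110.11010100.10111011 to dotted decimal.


00011100 = 28
01110110 = 118
11010100 = 212
10111011 = 187
IP: 28.118.212.187


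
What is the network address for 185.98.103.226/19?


IP:   10111001.01100010.01100111.11100010
Mask: 11111111.11111111.11100000.00000000
AND operation:
Net:  10111001.01100010.01100000.00000000
Network: 185.98.96.0/19


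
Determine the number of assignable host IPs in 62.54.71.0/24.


Host bits = 32 - 24 = 8
Total addresses = 2^8 = 256
Usable = total - 2 (network and broadcast)
Usable hosts: 254


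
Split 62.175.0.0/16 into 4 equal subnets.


New prefix = 16 + 2 = 18
Each subnet has 16384 addresses
  62.175.0.0/18
  62.175.64.0/18
  62.175.128.0/18
  62.175.192.0/18
Subnets: 62.175.0.0/18, 62.175.64.0/18, 62.175.128.0/18, 62.175.192.0/18


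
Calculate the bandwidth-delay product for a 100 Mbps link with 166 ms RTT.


BDP = bandwidth * RTT
= 100 Mbps * 166 ms
= 100 * 1e6 * 166 / 1000 bits
= 16600000 bits
= 2075000 bytes
= 2026.3672 KB
BDP = 16600000 bits (2075000 bytes)


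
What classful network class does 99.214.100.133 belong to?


First octet: 99
Binary: 01100011
0xxxxxxx -> Class A (1-126)
Class A, default mask 255.0.0.0 (/8)


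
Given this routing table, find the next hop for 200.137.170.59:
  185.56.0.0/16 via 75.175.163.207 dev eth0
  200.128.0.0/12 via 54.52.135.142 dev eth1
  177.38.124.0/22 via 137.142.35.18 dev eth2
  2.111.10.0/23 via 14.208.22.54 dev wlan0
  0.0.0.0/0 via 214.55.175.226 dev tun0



Longest prefix match for 200.137.170.59:
  /16 185.56.0.0: no
  /12 200.128.0.0: MATCH
  /22 177.38.124.0: no
  /23 2.111.10.0: no
  /0 0.0.0.0: MATCH
Selected: next-hop 54.52.135.142 via eth1 (matched /12)


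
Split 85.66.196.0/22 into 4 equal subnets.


New prefix = 22 + 2 = 24
Each subnet has 256 addresses
  85.66.196.0/24
  85.66.197.0/24
  85.66.198.0/24
  85.66.199.0/24
Subnets: 85.66.196.0/24, 85.66.197.0/24, 85.66.198.0/24, 85.66.199.0/24


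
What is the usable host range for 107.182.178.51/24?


Network: 107.182.178.0
Broadcast: 107.182.178.255
First usable = network + 1
Last usable = broadcast - 1
Range: 107.182.178.1 to 107.182.178.254


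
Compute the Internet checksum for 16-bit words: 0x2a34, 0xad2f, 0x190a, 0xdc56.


Sum all words (with carry folding):
+ 0x2a34 = 0x2a34
+ 0xad2f = 0xd763
+ 0x190a = 0xf06d
+ 0xdc56 = 0xccc4
One's complement: ~0xccc4
Checksum = 0x333b


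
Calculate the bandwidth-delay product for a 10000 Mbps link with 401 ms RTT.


BDP = bandwidth * RTT
= 10000 Mbps * 401 ms
= 10000 * 1e6 * 401 / 1000 bits
= 4010000000 bits
= 501250000 bytes
= 489501.9531 KB
BDP = 4010000000 bits (501250000 bytes)


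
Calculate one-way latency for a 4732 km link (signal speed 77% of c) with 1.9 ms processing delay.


Speed = 0.77 * 3e5 km/s = 231000 km/s
Propagation delay = 4732 / 231000 = 0.0205 s = 20.4848 ms
Processing delay = 1.9 ms
Total one-way latency = 22.3848 ms


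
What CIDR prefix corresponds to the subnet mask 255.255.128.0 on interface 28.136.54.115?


Binary: 11111111.11111111.10000000.00000000
Count leading 1s
Prefix: /17


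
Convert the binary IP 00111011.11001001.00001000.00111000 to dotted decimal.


00111011 = 59
11001001 = 201
00001000 = 8
00111000 = 56
IP: 59.201.8.56


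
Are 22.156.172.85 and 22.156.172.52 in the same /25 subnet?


Mask: 255.255.255.128
22.156.172.85 AND mask = 22.156.172.0
22.156.172.52 AND mask = 22.156.172.0
Yes, same subnet (22.156.172.0)


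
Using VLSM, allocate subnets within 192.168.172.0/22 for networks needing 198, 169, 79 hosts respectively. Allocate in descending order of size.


198 hosts -> /24 (254 usable): 192.168.172.0/24
169 hosts -> /24 (254 usable): 192.168.173.0/24
79 hosts -> /25 (126 usable): 192.168.174.0/25
Allocation: 192.168.172.0/24 (198 hosts, 254 usable); 192.168.173.0/24 (169 hosts, 254 usable); 192.168.174.0/25 (79 hosts, 126 usable)


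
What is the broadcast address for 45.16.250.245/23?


Network: 45.16.250.0/23
Host bits = 9
Set all host bits to 1:
Broadcast: 45.16.251.255


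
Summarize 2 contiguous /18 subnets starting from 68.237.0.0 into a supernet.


Original prefix: /18
Number of subnets: 2 = 2^1
New prefix = 18 - 1 = 17
Supernet: 68.237.0.0/17


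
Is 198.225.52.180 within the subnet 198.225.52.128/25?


Subnet network: 198.225.52.128
Test IP AND mask: 198.225.52.128
Yes, 198.225.52.180 is in 198.225.52.128/25


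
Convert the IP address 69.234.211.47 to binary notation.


69 = 01000101
234 = 11101010
211 = 11010011
47 = 00101111
Binary: 01000101.11101010.11010011.00101111


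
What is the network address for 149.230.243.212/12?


IP:   10010101.11100110.11110011.11010100
Mask: 11111111.11110000.00000000.00000000
AND operation:
Net:  10010101.11100000.00000000.00000000
Network: 149.224.0.0/12


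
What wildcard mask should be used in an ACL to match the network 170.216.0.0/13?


Subnet mask: 255.248.0.0
Wildcard = 255.255.255.255 - subnet mask
255 - 255 = 0
255 - 248 = 7
255 - 0 = 255
255 - 0 = 255
Wildcard: 0.7.255.255


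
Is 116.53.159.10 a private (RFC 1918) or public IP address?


RFC 1918 private ranges:
  10.0.0.0/8 (10.0.0.0 - 10.255.255.255)
  172.16.0.0/12 (172.16.0.0 - 172.31.255.255)
  192.168.0.0/16 (192.168.0.0 - 192.168.255.255)
Public (not in any RFC 1918 range)


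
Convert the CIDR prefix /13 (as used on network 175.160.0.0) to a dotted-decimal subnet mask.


/13 means 13 network bits, 19 host bits
Binary: 11111111111110000000000000000000
Mask: 255.248.0.0


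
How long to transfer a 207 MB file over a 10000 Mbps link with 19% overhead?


Effective throughput = 10000 * (1 - 19/100) = 8100.0 Mbps
File size in Mb = 207 * 8 = 1656 Mb
Time = 1656 / 8100.0
Time = 0.2044 seconds


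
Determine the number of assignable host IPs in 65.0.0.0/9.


Host bits = 32 - 9 = 23
Total addresses = 2^23 = 8388608
Usable = total - 2 (network and broadcast)
Usable hosts: 8388606


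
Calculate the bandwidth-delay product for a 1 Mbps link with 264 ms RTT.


BDP = bandwidth * RTT
= 1 Mbps * 264 ms
= 1 * 1e6 * 264 / 1000 bits
= 264000 bits
= 33000 bytes
= 32.2266 KB
BDP = 264000 bits (33000 bytes)


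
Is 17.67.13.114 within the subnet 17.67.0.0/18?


Subnet network: 17.67.0.0
Test IP AND mask: 17.67.0.0
Yes, 17.67.13.114 is in 17.67.0.0/18


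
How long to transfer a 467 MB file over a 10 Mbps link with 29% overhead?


Effective throughput = 10 * (1 - 29/100) = 7.1 Mbps
File size in Mb = 467 * 8 = 3736 Mb
Time = 3736 / 7.1
Time = 526.1972 seconds


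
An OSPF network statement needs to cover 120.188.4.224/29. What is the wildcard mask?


Subnet mask: 255.255.255.248
Wildcard = 255.255.255.255 - subnet mask
255 - 255 = 0
255 - 255 = 0
255 - 255 = 0
255 - 248 = 7
Wildcard: 0.0.0.7


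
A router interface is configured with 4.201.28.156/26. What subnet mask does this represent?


/26 means 26 network bits, 6 host bits
Binary: 11111111111111111111111111000000
Mask: 255.255.255.192


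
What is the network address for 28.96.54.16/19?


IP:   00011100.01100000.00110110.00010000
Mask: 11111111.11111111.11100000.00000000
AND operation:
Net:  00011100.01100000.00100000.00000000
Network: 28.96.32.0/19


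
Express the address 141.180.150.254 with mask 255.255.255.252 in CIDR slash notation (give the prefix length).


Binary: 11111111.11111111.11111111.11111100
Count leading 1s
Prefix: /30


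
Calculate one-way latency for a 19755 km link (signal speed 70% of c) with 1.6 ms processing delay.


Speed = 0.7 * 3e5 km/s = 210000 km/s
Propagation delay = 19755 / 210000 = 0.0941 s = 94.0714 ms
Processing delay = 1.6 ms
Total one-way latency = 95.6714 ms


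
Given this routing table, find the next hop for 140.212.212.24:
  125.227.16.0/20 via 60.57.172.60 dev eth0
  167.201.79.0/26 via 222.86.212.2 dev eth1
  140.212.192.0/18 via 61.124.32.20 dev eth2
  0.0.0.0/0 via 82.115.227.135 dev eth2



Longest prefix match for 140.212.212.24:
  /20 125.227.16.0: no
  /26 167.201.79.0: no
  /18 140.212.192.0: MATCH
  /0 0.0.0.0: MATCH
Selected: next-hop 61.124.32.20 via eth2 (matched /18)


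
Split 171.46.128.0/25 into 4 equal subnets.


New prefix = 25 + 2 = 27
Each subnet has 32 addresses
  171.46.128.0/27
  171.46.128.32/27
  171.46.128.64/27
  171.46.128.96/27
Subnets: 171.46.128.0/27, 171.46.128.32/27, 171.46.128.64/27, 171.46.128.96/27


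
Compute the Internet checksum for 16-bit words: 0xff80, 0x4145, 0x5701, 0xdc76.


Sum all words (with carry folding):
+ 0xff80 = 0xff80
+ 0x4145 = 0x40c6
+ 0x5701 = 0x97c7
+ 0xdc76 = 0x743e
One's complement: ~0x743e
Checksum = 0x8bc1


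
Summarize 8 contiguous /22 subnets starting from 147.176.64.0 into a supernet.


Original prefix: /22
Number of subnets: 8 = 2^3
New prefix = 22 - 3 = 19
Supernet: 147.176.64.0/19


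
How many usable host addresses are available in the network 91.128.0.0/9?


Host bits = 32 - 9 = 23
Total addresses = 2^23 = 8388608
Usable = total - 2 (network and broadcast)
Usable hosts: 8388606


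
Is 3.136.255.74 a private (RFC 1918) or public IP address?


RFC 1918 private ranges:
  10.0.0.0/8 (10.0.0.0 - 10.255.255.255)
  172.16.0.0/12 (172.16.0.0 - 172.31.255.255)
  192.168.0.0/16 (192.168.0.0 - 192.168.255.255)
Public (not in any RFC 1918 range)


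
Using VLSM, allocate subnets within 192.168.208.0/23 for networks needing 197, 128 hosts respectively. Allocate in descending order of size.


197 hosts -> /24 (254 usable): 192.168.208.0/24
128 hosts -> /24 (254 usable): 192.168.209.0/24
Allocation: 192.168.208.0/24 (197 hosts, 254 usable); 192.168.209.0/24 (128 hosts, 254 usable)


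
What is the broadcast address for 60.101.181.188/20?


Network: 60.101.176.0/20
Host bits = 12
Set all host bits to 1:
Broadcast: 60.101.191.255


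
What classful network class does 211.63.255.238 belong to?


First octet: 211
Binary: 11010011
110xxxxx -> Class C (192-223)
Class C, default mask 255.255.255.0 (/24)


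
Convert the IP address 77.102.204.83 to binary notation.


77 = 01001101
102 = 01100110
204 = 11001100
83 = 01010011
Binary: 01001101.01100110.11001100.01010011


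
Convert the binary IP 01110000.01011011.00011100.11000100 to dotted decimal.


01110000 = 112
01011011 = 91
00011100 = 28
11000100 = 196
IP: 112.91.28.196


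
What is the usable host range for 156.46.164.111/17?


Network: 156.46.128.0
Broadcast: 156.46.255.255
First usable = network + 1
Last usable = broadcast - 1
Range: 156.46.128.1 to 156.46.255.254


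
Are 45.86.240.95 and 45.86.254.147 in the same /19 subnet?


Mask: 255.255.224.0
45.86.240.95 AND mask = 45.86.224.0
45.86.254.147 AND mask = 45.86.224.0
Yes, same subnet (45.86.224.0)


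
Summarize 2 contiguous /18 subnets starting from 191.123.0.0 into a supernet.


Original prefix: /18
Number of subnets: 2 = 2^1
New prefix = 18 - 1 = 17
Supernet: 191.123.0.0/17


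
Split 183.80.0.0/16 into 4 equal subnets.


New prefix = 16 + 2 = 18
Each subnet has 16384 addresses
  183.80.0.0/18
  183.80.64.0/18
  183.80.128.0/18
  183.80.192.0/18
Subnets: 183.80.0.0/18, 183.80.64.0/18, 183.80.128.0/18, 183.80.192.0/18


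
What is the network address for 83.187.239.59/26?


IP:   01010011.10111011.11101111.00111011
Mask: 11111111.11111111.11111111.11000000
AND operation:
Net:  01010011.10111011.11101111.00000000
Network: 83.187.239.0/26


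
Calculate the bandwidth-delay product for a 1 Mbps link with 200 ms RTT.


BDP = bandwidth * RTT
= 1 Mbps * 200 ms
= 1 * 1e6 * 200 / 1000 bits
= 200000 bits
= 25000 bytes
= 24.4141 KB
BDP = 200000 bits (25000 bytes)


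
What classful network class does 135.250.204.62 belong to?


First octet: 135
Binary: 10000111
10xxxxxx -> Class B (128-191)
Class B, default mask 255.255.0.0 (/16)


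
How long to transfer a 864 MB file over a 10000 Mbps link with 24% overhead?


Effective throughput = 10000 * (1 - 24/100) = 7600 Mbps
File size in Mb = 864 * 8 = 6912 Mb
Time = 6912 / 7600
Time = 0.9095 seconds


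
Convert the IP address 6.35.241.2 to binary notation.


6 = 00000110
35 = 00100011
241 = 11110001
2 = 00000010
Binary: 00000110.00100011.11110001.00000010


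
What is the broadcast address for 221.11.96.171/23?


Network: 221.11.96.0/23
Host bits = 9
Set all host bits to 1:
Broadcast: 221.11.97.255


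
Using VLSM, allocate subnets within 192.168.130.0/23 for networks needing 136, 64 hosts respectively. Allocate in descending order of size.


136 hosts -> /24 (254 usable): 192.168.130.0/24
64 hosts -> /25 (126 usable): 192.168.131.0/25
Allocation: 192.168.130.0/24 (136 hosts, 254 usable); 192.168.131.0/25 (64 hosts, 126 usable)


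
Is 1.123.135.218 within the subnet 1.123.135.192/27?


Subnet network: 1.123.135.192
Test IP AND mask: 1.123.135.192
Yes, 1.123.135.218 is in 1.123.135.192/27


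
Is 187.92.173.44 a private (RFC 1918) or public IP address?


RFC 1918 private ranges:
  10.0.0.0/8 (10.0.0.0 - 10.255.255.255)
  172.16.0.0/12 (172.16.0.0 - 172.31.255.255)
  192.168.0.0/16 (192.168.0.0 - 192.168.255.255)
Public (not in any RFC 1918 range)


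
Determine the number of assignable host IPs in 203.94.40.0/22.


Host bits = 32 - 22 = 10
Total addresses = 2^10 = 1024
Usable = total - 2 (network and broadcast)
Usable hosts: 1022


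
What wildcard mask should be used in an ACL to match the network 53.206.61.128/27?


Subnet mask: 255.255.255.224
Wildcard = 255.255.255.255 - subnet mask
255 - 255 = 0
255 - 255 = 0
255 - 255 = 0
255 - 224 = 31
Wildcard: 0.0.0.31


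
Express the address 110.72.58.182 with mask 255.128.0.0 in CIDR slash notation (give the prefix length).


Binary: 11111111.10000000.00000000.00000000
Count leading 1s
Prefix: /9


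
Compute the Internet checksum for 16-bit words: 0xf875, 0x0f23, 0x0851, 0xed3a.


Sum all words (with carry folding):
+ 0xf875 = 0xf875
+ 0x0f23 = 0x0799
+ 0x0851 = 0x0fea
+ 0xed3a = 0xfd24
One's complement: ~0xfd24
Checksum = 0x02db


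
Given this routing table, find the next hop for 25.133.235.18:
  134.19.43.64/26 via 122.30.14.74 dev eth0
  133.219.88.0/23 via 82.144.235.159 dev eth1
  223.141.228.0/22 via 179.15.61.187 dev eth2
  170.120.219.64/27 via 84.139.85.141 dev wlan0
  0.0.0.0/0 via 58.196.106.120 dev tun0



Longest prefix match for 25.133.235.18:
  /26 134.19.43.64: no
  /23 133.219.88.0: no
  /22 223.141.228.0: no
  /27 170.120.219.64: no
  /0 0.0.0.0: MATCH
Selected: next-hop 58.196.106.120 via tun0 (matched /0)


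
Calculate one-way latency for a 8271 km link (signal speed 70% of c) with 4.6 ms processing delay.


Speed = 0.7 * 3e5 km/s = 210000 km/s
Propagation delay = 8271 / 210000 = 0.0394 s = 39.3857 ms
Processing delay = 4.6 ms
Total one-way latency = 43.9857 ms


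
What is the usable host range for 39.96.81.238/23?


Network: 39.96.80.0
Broadcast: 39.96.81.255
First usable = network + 1
Last usable = broadcast - 1
Range: 39.96.80.1 to 39.96.81.254


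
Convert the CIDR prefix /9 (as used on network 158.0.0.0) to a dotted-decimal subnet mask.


/9 means 9 network bits, 23 host bits
Binary: 11111111100000000000000000000000
Mask: 255.128.0.0


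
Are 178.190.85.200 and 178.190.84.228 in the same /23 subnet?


Mask: 255.255.254.0
178.190.85.200 AND mask = 178.190.84.0
178.190.84.228 AND mask = 178.190.84.0
Yes, same subnet (178.190.84.0)


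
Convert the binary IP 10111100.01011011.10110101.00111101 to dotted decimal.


10111100 = 188
01011011 = 91
10110101 = 181
00111101 = 61
IP: 188.91.181.61


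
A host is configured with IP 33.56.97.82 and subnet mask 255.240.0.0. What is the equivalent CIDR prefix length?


Binary: 11111111.11110000.00000000.00000000
Count leading 1s
Prefix: /12


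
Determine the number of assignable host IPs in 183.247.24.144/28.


Host bits = 32 - 28 = 4
Total addresses = 2^4 = 16
Usable = total - 2 (network and broadcast)
Usable hosts: 14


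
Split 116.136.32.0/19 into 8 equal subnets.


New prefix = 19 + 3 = 22
Each subnet has 1024 addresses
  116.136.32.0/22
  116.136.36.0/22
  116.136.40.0/22
  116.136.44.0/22
  116.136.48.0/22
  116.136.52.0/22
  116.136.56.0/22
  116.136.60.0/22
Subnets: 116.136.32.0/22, 116.136.36.0/22, 116.136.40.0/22, 116.136.44.0/22, 116.136.48.0/22, 116.136.52.0/22, 116.136.56.0/22, 116.136.60.0/22


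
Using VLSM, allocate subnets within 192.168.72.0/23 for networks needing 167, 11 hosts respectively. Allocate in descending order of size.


167 hosts -> /24 (254 usable): 192.168.72.0/24
11 hosts -> /28 (14 usable): 192.168.73.0/28
Allocation: 192.168.72.0/24 (167 hosts, 254 usable); 192.168.73.0/28 (11 hosts, 14 usable)


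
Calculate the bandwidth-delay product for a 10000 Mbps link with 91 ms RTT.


BDP = bandwidth * RTT
= 10000 Mbps * 91 ms
= 10000 * 1e6 * 91 / 1000 bits
= 910000000 bits
= 113750000 bytes
= 111083.9844 KB
BDP = 910000000 bits (113750000 bytes)


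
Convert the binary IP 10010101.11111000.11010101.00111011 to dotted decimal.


10010101 = 149
11111000 = 248
11010101 = 213
00111011 = 59
IP: 149.248.213.59


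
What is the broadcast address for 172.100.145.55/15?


Network: 172.100.0.0/15
Host bits = 17
Set all host bits to 1:
Broadcast: 172.101.255.255


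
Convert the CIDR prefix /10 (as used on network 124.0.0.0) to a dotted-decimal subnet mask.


/10 means 10 network bits, 22 host bits
Binary: 11111111110000000000000000000000
Mask: 255.192.0.0


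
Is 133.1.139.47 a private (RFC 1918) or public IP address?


RFC 1918 private ranges:
  10.0.0.0/8 (10.0.0.0 - 10.255.255.255)
  172.16.0.0/12 (172.16.0.0 - 172.31.255.255)
  192.168.0.0/16 (192.168.0.0 - 192.168.255.255)
Public (not in any RFC 1918 range)


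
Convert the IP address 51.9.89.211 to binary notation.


51 = 00110011
9 = 00001001
89 = 01011001
211 = 11010011
Binary: 00110011.00001001.01011001.11010011


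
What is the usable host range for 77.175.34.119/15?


Network: 77.174.0.0
Broadcast: 77.175.255.255
First usable = network + 1
Last usable = broadcast - 1
Range: 77.174.0.1 to 77.175.255.254


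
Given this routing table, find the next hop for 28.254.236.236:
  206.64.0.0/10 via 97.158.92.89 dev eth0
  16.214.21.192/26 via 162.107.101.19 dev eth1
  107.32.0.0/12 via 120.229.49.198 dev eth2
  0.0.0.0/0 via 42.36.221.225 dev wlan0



Longest prefix match for 28.254.236.236:
  /10 206.64.0.0: no
  /26 16.214.21.192: no
  /12 107.32.0.0: no
  /0 0.0.0.0: MATCH
Selected: next-hop 42.36.221.225 via wlan0 (matched /0)


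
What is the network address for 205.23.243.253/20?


IP:   11001101.00010111.11110011.11111101
Mask: 11111111.11111111.11110000.00000000
AND operation:
Net:  11001101.00010111.11110000.00000000
Network: 205.23.240.0/20


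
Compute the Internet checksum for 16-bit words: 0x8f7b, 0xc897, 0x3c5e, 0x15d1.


Sum all words (with carry folding):
+ 0x8f7b = 0x8f7b
+ 0xc897 = 0x5813
+ 0x3c5e = 0x9471
+ 0x15d1 = 0xaa42
One's complement: ~0xaa42
Checksum = 0x55bd


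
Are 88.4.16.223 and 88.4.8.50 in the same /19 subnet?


Mask: 255.255.224.0
88.4.16.223 AND mask = 88.4.0.0
88.4.8.50 AND mask = 88.4.0.0
Yes, same subnet (88.4.0.0)


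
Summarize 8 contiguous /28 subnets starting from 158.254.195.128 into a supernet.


Original prefix: /28
Number of subnets: 8 = 2^3
New prefix = 28 - 3 = 25
Supernet: 158.254.195.128/25


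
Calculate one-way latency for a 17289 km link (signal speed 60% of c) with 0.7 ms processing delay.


Speed = 0.6 * 3e5 km/s = 180000 km/s
Propagation delay = 17289 / 180000 = 0.096 s = 96.05 ms
Processing delay = 0.7 ms
Total one-way latency = 96.75 ms


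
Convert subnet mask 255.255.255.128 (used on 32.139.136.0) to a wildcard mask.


Subnet mask: 255.255.255.128
Wildcard = 255.255.255.255 - subnet mask
255 - 255 = 0
255 - 255 = 0
255 - 255 = 0
255 - 128 = 127
Wildcard: 0.0.0.127


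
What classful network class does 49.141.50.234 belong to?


First octet: 49
Binary: 00110001
0xxxxxxx -> Class A (1-126)
Class A, default mask 255.0.0.0 (/8)


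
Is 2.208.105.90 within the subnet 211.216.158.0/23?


Subnet network: 211.216.158.0
Test IP AND mask: 2.208.104.0
No, 2.208.105.90 is not in 211.216.158.0/23


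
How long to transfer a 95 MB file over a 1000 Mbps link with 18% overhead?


Effective throughput = 1000 * (1 - 18/100) = 820.0 Mbps
File size in Mb = 95 * 8 = 760 Mb
Time = 760 / 820.0
Time = 0.9268 seconds


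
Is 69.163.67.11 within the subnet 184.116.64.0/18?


Subnet network: 184.116.64.0
Test IP AND mask: 69.163.64.0
No, 69.163.67.11 is not in 184.116.64.0/18


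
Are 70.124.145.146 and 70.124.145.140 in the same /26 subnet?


Mask: 255.255.255.192
70.124.145.146 AND mask = 70.124.145.128
70.124.145.140 AND mask = 70.124.145.128
Yes, same subnet (70.124.145.128)


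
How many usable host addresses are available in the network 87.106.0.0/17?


Host bits = 32 - 17 = 15
Total addresses = 2^15 = 32768
Usable = total - 2 (network and broadcast)
Usable hosts: 32766


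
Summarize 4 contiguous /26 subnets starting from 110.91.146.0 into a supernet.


Original prefix: /26
Number of subnets: 4 = 2^2
New prefix = 26 - 2 = 24
Supernet: 110.91.146.0/24


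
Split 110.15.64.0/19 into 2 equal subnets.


New prefix = 19 + 1 = 20
Each subnet has 4096 addresses
  110.15.64.0/20
  110.15.80.0/20
Subnets: 110.15.64.0/20, 110.15.80.0/20


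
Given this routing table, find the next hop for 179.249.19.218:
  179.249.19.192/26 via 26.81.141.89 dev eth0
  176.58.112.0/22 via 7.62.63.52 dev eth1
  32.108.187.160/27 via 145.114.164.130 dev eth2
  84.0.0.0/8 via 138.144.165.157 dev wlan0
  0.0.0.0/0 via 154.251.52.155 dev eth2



Longest prefix match for 179.249.19.218:
  /26 179.249.19.192: MATCH
  /22 176.58.112.0: no
  /27 32.108.187.160: no
  /8 84.0.0.0: no
  /0 0.0.0.0: MATCH
Selected: next-hop 26.81.141.89 via eth0 (matched /26)


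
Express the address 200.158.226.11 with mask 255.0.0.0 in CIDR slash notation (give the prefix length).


Binary: 11111111.00000000.00000000.00000000
Count leading 1s
Prefix: /8


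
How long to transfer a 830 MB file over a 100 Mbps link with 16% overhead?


Effective throughput = 100 * (1 - 16/100) = 84 Mbps
File size in Mb = 830 * 8 = 6640 Mb
Time = 6640 / 84
Time = 79.0476 seconds


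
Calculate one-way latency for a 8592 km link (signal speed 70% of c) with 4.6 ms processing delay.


Speed = 0.7 * 3e5 km/s = 210000 km/s
Propagation delay = 8592 / 210000 = 0.0409 s = 40.9143 ms
Processing delay = 4.6 ms
Total one-way latency = 45.5143 ms


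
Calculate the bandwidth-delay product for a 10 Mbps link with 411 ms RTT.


BDP = bandwidth * RTT
= 10 Mbps * 411 ms
= 10 * 1e6 * 411 / 1000 bits
= 4110000 bits
= 513750 bytes
= 501.709 KB
BDP = 4110000 bits (513750 bytes)


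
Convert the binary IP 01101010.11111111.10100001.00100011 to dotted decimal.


01101010 = 106
11111111 = 255
10100001 = 161
00100011 = 35
IP: 106.255.161.35


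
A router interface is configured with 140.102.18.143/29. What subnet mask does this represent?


/29 means 29 network bits, 3 host bits
Binary: 11111111111111111111111111111000
Mask: 255.255.255.248


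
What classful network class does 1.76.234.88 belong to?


First octet: 1
Binary: 00000001
0xxxxxxx -> Class A (1-126)
Class A, default mask 255.0.0.0 (/8)


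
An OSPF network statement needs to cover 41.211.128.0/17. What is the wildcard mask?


Subnet mask: 255.255.128.0
Wildcard = 255.255.255.255 - subnet mask
255 - 255 = 0
255 - 255 = 0
255 - 128 = 127
255 - 0 = 255
Wildcard: 0.0.127.255


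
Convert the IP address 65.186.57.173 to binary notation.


65 = 01000001
186 = 10111010
57 = 00111001
173 = 10101101
Binary: 01000001.10111010.00111001.10101101


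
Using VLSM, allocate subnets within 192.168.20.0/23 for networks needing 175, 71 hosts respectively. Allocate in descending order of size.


175 hosts -> /24 (254 usable): 192.168.20.0/24
71 hosts -> /25 (126 usable): 192.168.21.0/25
Allocation: 192.168.20.0/24 (175 hosts, 254 usable); 192.168.21.0/25 (71 hosts, 126 usable)


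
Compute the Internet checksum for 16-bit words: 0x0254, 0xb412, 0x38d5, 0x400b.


Sum all words (with carry folding):
+ 0x0254 = 0x0254
+ 0xb412 = 0xb666
+ 0x38d5 = 0xef3b
+ 0x400b = 0x2f47
One's complement: ~0x2f47
Checksum = 0xd0b8


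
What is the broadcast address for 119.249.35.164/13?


Network: 119.248.0.0/13
Host bits = 19
Set all host bits to 1:
Broadcast: 119.255.255.255


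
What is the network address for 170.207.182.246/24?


IP:   10101010.11001111.10110110.11110110
Mask: 11111111.11111111.11111111.00000000
AND operation:
Net:  10101010.11001111.10110110.00000000
Network: 170.207.182.0/24


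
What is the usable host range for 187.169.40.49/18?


Network: 187.169.0.0
Broadcast: 187.169.63.255
First usable = network + 1
Last usable = broadcast - 1
Range: 187.169.0.1 to 187.169.63.254


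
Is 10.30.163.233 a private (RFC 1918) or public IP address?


RFC 1918 private ranges:
  10.0.0.0/8 (10.0.0.0 - 10.255.255.255)
  172.16.0.0/12 (172.16.0.0 - 172.31.255.255)
  192.168.0.0/16 (192.168.0.0 - 192.168.255.255)
Private (in 10.0.0.0/8)


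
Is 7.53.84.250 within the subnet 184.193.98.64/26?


Subnet network: 184.193.98.64
Test IP AND mask: 7.53.84.192
No, 7.53.84.250 is not in 184.193.98.64/26


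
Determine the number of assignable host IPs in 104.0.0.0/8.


Host bits = 32 - 8 = 24
Total addresses = 2^24 = 16777216
Usable = total - 2 (network and broadcast)
Usable hosts: 16777214


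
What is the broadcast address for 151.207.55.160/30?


Network: 151.207.55.160/30
Host bits = 2
Set all host bits to 1:
Broadcast: 151.207.55.163


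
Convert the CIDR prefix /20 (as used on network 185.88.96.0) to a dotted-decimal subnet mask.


/20 means 20 network bits, 12 host bits
Binary: 11111111111111111111000000000000
Mask: 255.255.240.0


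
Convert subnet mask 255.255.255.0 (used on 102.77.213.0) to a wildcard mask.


Subnet mask: 255.255.255.0
Wildcard = 255.255.255.255 - subnet mask
255 - 255 = 0
255 - 255 = 0
255 - 255 = 0
255 - 0 = 255
Wildcard: 0.0.0.255


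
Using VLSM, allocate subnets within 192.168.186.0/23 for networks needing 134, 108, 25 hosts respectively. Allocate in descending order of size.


134 hosts -> /24 (254 usable): 192.168.186.0/24
108 hosts -> /25 (126 usable): 192.168.187.0/25
25 hosts -> /27 (30 usable): 192.168.187.128/27
Allocation: 192.168.186.0/24 (134 hosts, 254 usable); 192.168.187.0/25 (108 hosts, 126 usable); 192.168.187.128/27 (25 hosts, 30 usable)


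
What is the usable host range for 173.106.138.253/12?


Network: 173.96.0.0
Broadcast: 173.111.255.255
First usable = network + 1
Last usable = broadcast - 1
Range: 173.96.0.1 to 173.111.255.254


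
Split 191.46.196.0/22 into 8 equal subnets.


New prefix = 22 + 3 = 25
Each subnet has 128 addresses
  191.46.196.0/25
  191.46.196.128/25
  191.46.197.0/25
  191.46.197.128/25
  191.46.198.0/25
  191.46.198.128/25
  191.46.199.0/25
  191.46.199.128/25
Subnets: 191.46.196.0/25, 191.46.196.128/25, 191.46.197.0/25, 191.46.197.128/25, 191.46.198.0/25, 191.46.198.128/25, 191.46.199.0/25, 191.46.199.128/25


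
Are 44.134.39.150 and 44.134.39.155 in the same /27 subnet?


Mask: 255.255.255.224
44.134.39.150 AND mask = 44.134.39.128
44.134.39.155 AND mask = 44.134.39.128
Yes, same subnet (44.134.39.128)


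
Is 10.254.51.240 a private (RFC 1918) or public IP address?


RFC 1918 private ranges:
  10.0.0.0/8 (10.0.0.0 - 10.255.255.255)
  172.16.0.0/12 (172.16.0.0 - 172.31.255.255)
  192.168.0.0/16 (192.168.0.0 - 192.168.255.255)
Private (in 10.0.0.0/8)


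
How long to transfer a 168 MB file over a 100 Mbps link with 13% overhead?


Effective throughput = 100 * (1 - 13/100) = 87 Mbps
File size in Mb = 168 * 8 = 1344 Mb
Time = 1344 / 87
Time = 15.4483 seconds


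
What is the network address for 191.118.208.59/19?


IP:   10111111.01110110.11010000.00111011
Mask: 11111111.11111111.11100000.00000000
AND operation:
Net:  10111111.01110110.11000000.00000000
Network: 191.118.192.0/19


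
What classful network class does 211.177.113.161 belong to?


First octet: 211
Binary: 11010011
110xxxxx -> Class C (192-223)
Class C, default mask 255.255.255.0 (/24)


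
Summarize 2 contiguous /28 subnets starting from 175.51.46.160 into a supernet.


Original prefix: /28
Number of subnets: 2 = 2^1
New prefix = 28 - 1 = 27
Supernet: 175.51.46.160/27


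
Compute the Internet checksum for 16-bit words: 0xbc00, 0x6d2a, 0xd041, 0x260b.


Sum all words (with carry folding):
+ 0xbc00 = 0xbc00
+ 0x6d2a = 0x292b
+ 0xd041 = 0xf96c
+ 0x260b = 0x1f78
One's complement: ~0x1f78
Checksum = 0xe087


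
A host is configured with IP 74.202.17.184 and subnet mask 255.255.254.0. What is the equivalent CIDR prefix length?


Binary: 11111111.11111111.11111110.00000000
Count leading 1s
Prefix: /23


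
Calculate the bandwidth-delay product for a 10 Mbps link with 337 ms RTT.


BDP = bandwidth * RTT
= 10 Mbps * 337 ms
= 10 * 1e6 * 337 / 1000 bits
= 3370000 bits
= 421250 bytes
= 411.377 KB
BDP = 3370000 bits (421250 bytes)


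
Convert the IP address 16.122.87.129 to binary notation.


16 = 00010000
122 = 01111010
87 = 01010111
129 = 10000001
Binary: 00010000.01111010.01010111.10000001


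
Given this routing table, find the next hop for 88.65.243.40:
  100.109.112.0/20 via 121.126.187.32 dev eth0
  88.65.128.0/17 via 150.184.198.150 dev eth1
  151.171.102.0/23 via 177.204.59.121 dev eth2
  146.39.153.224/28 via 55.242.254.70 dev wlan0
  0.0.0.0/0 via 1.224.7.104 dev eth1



Longest prefix match for 88.65.243.40:
  /20 100.109.112.0: no
  /17 88.65.128.0: MATCH
  /23 151.171.102.0: no
  /28 146.39.153.224: no
  /0 0.0.0.0: MATCH
Selected: next-hop 150.184.198.150 via eth1 (matched /17)


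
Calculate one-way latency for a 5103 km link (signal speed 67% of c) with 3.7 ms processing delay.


Speed = 0.67 * 3e5 km/s = 201000 km/s
Propagation delay = 5103 / 201000 = 0.0254 s = 25.3881 ms
Processing delay = 3.7 ms
Total one-way latency = 29.0881 ms


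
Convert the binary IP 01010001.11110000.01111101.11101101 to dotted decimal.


01010001 = 81
11110000 = 240
01111101 = 125
11101101 = 237
IP: 81.240.125.237


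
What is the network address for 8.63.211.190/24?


IP:   00001000.00111111.11010011.10111110
Mask: 11111111.11111111.11111111.00000000
AND operation:
Net:  00001000.00111111.11010011.00000000
Network: 8.63.211.0/24


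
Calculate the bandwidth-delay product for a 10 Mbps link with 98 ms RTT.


BDP = bandwidth * RTT
= 10 Mbps * 98 ms
= 10 * 1e6 * 98 / 1000 bits
= 980000 bits
= 122500 bytes
= 119.6289 KB
BDP = 980000 bits (122500 bytes)


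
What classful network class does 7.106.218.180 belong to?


First octet: 7
Binary: 00000111
0xxxxxxx -> Class A (1-126)
Class A, default mask 255.0.0.0 (/8)


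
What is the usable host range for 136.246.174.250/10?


Network: 136.192.0.0
Broadcast: 136.255.255.255
First usable = network + 1
Last usable = broadcast - 1
Range: 136.192.0.1 to 136.255.255.254


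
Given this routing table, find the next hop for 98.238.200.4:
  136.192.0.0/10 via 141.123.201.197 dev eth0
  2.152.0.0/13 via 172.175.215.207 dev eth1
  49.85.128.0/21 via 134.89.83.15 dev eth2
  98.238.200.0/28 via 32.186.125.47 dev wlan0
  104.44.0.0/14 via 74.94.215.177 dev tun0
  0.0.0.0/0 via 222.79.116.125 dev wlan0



Longest prefix match for 98.238.200.4:
  /10 136.192.0.0: no
  /13 2.152.0.0: no
  /21 49.85.128.0: no
  /28 98.238.200.0: MATCH
  /14 104.44.0.0: no
  /0 0.0.0.0: MATCH
Selected: next-hop 32.186.125.47 via wlan0 (matched /28)


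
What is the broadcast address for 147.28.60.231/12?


Network: 147.16.0.0/12
Host bits = 20
Set all host bits to 1:
Broadcast: 147.31.255.255


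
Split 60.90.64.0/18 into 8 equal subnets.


New prefix = 18 + 3 = 21
Each subnet has 2048 addresses
  60.90.64.0/21
  60.90.72.0/21
  60.90.80.0/21
  60.90.88.0/21
  60.90.96.0/21
  60.90.104.0/21
  60.90.112.0/21
  60.90.120.0/21
Subnets: 60.90.64.0/21, 60.90.72.0/21, 60.90.80.0/21, 60.90.88.0/21, 60.90.96.0/21, 60.90.104.0/21, 60.90.112.0/21, 60.90.120.0/21


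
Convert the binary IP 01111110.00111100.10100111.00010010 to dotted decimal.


01111110 = 126
00111100 = 60
10100111 = 167
00010010 = 18
IP: 126.60.167.18


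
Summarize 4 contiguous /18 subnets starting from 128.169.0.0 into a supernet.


Original prefix: /18
Number of subnets: 4 = 2^2
New prefix = 18 - 2 = 16
Supernet: 128.169.0.0/16


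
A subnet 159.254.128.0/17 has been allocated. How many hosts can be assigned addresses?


Host bits = 32 - 17 = 15
Total addresses = 2^15 = 32768
Usable = total - 2 (network and broadcast)
Usable hosts: 32766


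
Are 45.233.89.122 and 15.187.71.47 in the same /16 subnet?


Mask: 255.255.0.0
45.233.89.122 AND mask = 45.233.0.0
15.187.71.47 AND mask = 15.187.0.0
No, different subnets (45.233.0.0 vs 15.187.0.0)


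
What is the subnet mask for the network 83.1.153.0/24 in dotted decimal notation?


/24 means 24 network bits, 8 host bits
Binary: 11111111111111111111111100000000
Mask: 255.255.255.0


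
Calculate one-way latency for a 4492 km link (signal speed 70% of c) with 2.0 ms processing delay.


Speed = 0.7 * 3e5 km/s = 210000 km/s
Propagation delay = 4492 / 210000 = 0.0214 s = 21.3905 ms
Processing delay = 2.0 ms
Total one-way latency = 23.3905 ms


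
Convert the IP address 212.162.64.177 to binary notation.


212 = 11010100
162 = 10100010
64 = 01000000
177 = 10110001
Binary: 11010100.10100010.01000000.10110001


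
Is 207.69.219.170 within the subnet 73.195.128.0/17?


Subnet network: 73.195.128.0
Test IP AND mask: 207.69.128.0
No, 207.69.219.170 is not in 73.195.128.0/17


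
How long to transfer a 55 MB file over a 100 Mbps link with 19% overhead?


Effective throughput = 100 * (1 - 19/100) = 81 Mbps
File size in Mb = 55 * 8 = 440 Mb
Time = 440 / 81
Time = 5.4321 seconds


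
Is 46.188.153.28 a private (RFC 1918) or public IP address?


RFC 1918 private ranges:
  10.0.0.0/8 (10.0.0.0 - 10.255.255.255)
  172.16.0.0/12 (172.16.0.0 - 172.31.255.255)
  192.168.0.0/16 (192.168.0.0 - 192.168.255.255)
Public (not in any RFC 1918 range)


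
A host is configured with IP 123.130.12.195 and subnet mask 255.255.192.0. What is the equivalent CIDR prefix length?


Binary: 11111111.11111111.11000000.00000000
Count leading 1s
Prefix: /18


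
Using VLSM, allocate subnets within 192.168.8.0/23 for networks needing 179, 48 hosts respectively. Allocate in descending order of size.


179 hosts -> /24 (254 usable): 192.168.8.0/24
48 hosts -> /26 (62 usable): 192.168.9.0/26
Allocation: 192.168.8.0/24 (179 hosts, 254 usable); 192.168.9.0/26 (48 hosts, 62 usable)


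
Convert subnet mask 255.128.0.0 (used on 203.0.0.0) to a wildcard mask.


Subnet mask: 255.128.0.0
Wildcard = 255.255.255.255 - subnet mask
255 - 255 = 0
255 - 128 = 127
255 - 0 = 255
255 - 0 = 255
Wildcard: 0.127.255.255


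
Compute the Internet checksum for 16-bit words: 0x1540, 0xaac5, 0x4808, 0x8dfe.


Sum all words (with carry folding):
+ 0x1540 = 0x1540
+ 0xaac5 = 0xc005
+ 0x4808 = 0x080e
+ 0x8dfe = 0x960c
One's complement: ~0x960c
Checksum = 0x69f3


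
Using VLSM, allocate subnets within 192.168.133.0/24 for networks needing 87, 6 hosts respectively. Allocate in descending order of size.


87 hosts -> /25 (126 usable): 192.168.133.0/25
6 hosts -> /29 (6 usable): 192.168.133.128/29
Allocation: 192.168.133.0/25 (87 hosts, 126 usable); 192.168.133.128/29 (6 hosts, 6 usable)


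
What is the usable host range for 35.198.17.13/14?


Network: 35.196.0.0
Broadcast: 35.199.255.255
First usable = network + 1
Last usable = broadcast - 1
Range: 35.196.0.1 to 35.199.255.254


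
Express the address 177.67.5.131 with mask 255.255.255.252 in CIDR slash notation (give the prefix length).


Binary: 11111111.11111111.11111111.11111100
Count leading 1s
Prefix: /30


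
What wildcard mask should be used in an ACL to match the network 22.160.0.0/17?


Subnet mask: 255.255.128.0
Wildcard = 255.255.255.255 - subnet mask
255 - 255 = 0
255 - 255 = 0
255 - 128 = 127
255 - 0 = 255
Wildcard: 0.0.127.255
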